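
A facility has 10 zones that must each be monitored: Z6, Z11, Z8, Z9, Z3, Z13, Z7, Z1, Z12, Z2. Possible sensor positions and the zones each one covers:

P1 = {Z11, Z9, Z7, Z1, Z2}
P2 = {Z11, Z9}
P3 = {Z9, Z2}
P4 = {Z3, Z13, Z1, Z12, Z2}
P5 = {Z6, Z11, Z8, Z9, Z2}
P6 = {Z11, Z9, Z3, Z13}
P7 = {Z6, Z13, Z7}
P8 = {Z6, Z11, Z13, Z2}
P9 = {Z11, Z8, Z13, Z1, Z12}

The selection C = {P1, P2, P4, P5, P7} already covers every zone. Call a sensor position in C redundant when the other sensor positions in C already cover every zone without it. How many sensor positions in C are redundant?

Drop P1: the rest still cover every zone — redundant.
Drop P2: the rest still cover every zone — redundant.
Drop P4: Z3, Z12 uncovered — not redundant.
Drop P5: Z8 uncovered — not redundant.
Drop P7: the rest still cover every zone — redundant.
3 redundant: P1, P2, P7.

3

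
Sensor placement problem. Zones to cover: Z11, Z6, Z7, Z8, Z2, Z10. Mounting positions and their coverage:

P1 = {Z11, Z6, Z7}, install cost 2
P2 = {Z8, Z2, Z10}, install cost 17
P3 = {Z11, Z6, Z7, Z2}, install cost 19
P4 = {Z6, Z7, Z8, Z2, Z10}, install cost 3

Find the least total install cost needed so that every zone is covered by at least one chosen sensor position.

P1, P4 cover every zone at install cost 2 + 3 = 5.
Any cover uses at least 2 sensor positions; among all covering selections none totals below 5.

5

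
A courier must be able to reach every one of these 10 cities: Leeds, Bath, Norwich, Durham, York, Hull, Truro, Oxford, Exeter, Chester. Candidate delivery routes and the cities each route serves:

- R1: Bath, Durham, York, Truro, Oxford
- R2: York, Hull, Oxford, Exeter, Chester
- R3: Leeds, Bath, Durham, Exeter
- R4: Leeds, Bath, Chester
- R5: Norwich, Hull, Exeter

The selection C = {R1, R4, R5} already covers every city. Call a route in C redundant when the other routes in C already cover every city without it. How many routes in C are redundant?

0

Drop R1: Durham, York, Truro, Oxford uncovered — not redundant.
Drop R4: Leeds, Chester uncovered — not redundant.
Drop R5: Norwich, Hull, Exeter uncovered — not redundant.
None of the routes in C is redundant.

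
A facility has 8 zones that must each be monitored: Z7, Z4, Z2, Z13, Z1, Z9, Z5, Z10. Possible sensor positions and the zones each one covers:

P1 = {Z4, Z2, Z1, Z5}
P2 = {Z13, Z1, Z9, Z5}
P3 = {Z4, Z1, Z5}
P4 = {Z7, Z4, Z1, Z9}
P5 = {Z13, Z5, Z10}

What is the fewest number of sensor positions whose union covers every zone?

3

P1, P4, P5 together cover {Z7, Z4, Z2, Z13, Z1, Z9, Z5, Z10} — every zone.
No 2 of the 5 sensor positions cover everything (all 10 pairs fall short), so 3 is minimum.
Greedy (largest uncovered first) would take P1, P2, P4, P5 — 4 sensor positions — but 3 suffice.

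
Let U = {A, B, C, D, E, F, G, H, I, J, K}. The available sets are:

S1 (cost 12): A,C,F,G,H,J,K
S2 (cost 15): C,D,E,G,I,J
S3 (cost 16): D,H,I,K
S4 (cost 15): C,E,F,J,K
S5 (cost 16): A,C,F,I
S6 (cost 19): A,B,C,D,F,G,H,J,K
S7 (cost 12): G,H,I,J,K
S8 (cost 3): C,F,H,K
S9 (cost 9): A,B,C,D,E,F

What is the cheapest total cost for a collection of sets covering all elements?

21

S7, S9 cover every element at cost 12 + 9 = 21.
Any cover uses at least 2 sets; among all covering selections none totals below 21.
Greedy by coverage-per-cost would pick S8, S9, S7 for 24 — worse than the optimum 21.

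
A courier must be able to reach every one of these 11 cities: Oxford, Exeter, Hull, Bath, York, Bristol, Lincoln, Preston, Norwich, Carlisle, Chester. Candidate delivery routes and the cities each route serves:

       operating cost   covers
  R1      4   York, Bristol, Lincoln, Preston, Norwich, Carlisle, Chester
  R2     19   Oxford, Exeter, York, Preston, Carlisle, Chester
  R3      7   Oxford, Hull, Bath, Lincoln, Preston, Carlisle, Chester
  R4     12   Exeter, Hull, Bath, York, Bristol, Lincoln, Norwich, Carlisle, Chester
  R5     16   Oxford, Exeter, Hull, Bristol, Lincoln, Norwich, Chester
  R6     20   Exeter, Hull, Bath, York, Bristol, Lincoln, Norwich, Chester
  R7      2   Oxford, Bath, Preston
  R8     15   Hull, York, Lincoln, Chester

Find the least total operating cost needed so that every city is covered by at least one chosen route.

R4, R7 cover every city at operating cost 12 + 2 = 14.
Any cover uses at least 2 routes; among all covering selections none totals below 14.
Greedy by coverage-per-operating cost would pick R1, R7, R4 for 18 — worse than the optimum 14.

14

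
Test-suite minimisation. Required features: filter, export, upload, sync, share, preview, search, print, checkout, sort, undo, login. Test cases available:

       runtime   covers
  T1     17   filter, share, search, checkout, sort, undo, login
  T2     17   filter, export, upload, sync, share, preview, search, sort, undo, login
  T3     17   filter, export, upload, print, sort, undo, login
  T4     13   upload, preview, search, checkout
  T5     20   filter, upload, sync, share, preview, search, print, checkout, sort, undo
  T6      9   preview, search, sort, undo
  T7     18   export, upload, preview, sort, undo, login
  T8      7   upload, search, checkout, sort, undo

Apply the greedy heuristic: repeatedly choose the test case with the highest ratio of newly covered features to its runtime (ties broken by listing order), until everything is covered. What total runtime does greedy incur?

Pick 1: T8 adds 5 new (upload, search, checkout, sort, undo) at runtime 7 (ratio 5/7).
Pick 2: T2 adds 6 new (filter, export, sync, share, preview, login) at runtime 17 (ratio 6/17).
Pick 3: T3 adds 1 new (print) at runtime 17 (ratio 1/17).
Greedy total runtime: 7 + 17 + 17 = 41. (The true optimum is 37, so greedy overshoots here.)

41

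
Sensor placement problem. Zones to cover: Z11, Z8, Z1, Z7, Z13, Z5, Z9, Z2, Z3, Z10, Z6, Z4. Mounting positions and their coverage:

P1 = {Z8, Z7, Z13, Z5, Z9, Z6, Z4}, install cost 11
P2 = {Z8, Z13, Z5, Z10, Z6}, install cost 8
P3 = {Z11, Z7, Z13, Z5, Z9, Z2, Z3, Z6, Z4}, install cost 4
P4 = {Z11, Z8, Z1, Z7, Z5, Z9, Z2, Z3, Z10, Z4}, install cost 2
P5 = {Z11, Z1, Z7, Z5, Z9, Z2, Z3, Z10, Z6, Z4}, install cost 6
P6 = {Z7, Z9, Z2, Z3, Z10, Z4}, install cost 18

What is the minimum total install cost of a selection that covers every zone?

6

P3, P4 cover every zone at install cost 4 + 2 = 6.
Any cover uses at least 2 sensor positions; among all covering selections none totals below 6.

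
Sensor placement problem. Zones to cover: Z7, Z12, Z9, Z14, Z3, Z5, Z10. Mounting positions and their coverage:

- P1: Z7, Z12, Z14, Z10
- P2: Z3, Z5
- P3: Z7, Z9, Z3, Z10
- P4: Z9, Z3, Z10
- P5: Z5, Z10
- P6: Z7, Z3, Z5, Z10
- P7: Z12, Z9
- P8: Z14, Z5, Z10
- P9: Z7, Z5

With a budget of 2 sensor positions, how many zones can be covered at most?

6

Choosing P1, P2 covers {Z7, Z12, Z14, Z3, Z5, Z10} — 6 zones.
No choice of 2 sensor positions does better; here Z9 is left uncovered.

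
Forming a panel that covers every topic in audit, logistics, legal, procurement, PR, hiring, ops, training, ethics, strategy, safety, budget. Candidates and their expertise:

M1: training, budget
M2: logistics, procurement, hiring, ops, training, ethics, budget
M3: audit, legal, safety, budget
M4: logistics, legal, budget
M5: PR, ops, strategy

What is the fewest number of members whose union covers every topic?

3

M2, M3, M5 together cover {audit, logistics, legal, procurement, PR, hiring, ops, training, ethics, strategy, safety, budget} — every topic.
No 2 of the 5 members cover everything (all 10 pairs fall short), so 3 is minimum.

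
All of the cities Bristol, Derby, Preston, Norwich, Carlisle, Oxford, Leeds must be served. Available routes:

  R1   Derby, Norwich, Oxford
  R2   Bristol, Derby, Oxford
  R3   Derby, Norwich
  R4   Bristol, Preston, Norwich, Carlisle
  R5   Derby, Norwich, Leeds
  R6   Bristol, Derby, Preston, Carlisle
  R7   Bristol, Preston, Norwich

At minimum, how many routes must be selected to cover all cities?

R1, R4, R5 together cover {Bristol, Derby, Preston, Norwich, Carlisle, Oxford, Leeds} — every city.
No 2 of the 7 routes cover everything (all 21 pairs fall short), so 3 is minimum.

3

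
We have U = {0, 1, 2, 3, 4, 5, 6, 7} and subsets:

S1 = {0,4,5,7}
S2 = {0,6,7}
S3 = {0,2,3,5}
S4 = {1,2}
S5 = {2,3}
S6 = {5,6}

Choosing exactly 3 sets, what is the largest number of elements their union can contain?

Choosing S1, S2, S3 covers {0, 2, 3, 4, 5, 6, 7} — 7 elements.
No choice of 3 sets does better; here 1 is left uncovered.

7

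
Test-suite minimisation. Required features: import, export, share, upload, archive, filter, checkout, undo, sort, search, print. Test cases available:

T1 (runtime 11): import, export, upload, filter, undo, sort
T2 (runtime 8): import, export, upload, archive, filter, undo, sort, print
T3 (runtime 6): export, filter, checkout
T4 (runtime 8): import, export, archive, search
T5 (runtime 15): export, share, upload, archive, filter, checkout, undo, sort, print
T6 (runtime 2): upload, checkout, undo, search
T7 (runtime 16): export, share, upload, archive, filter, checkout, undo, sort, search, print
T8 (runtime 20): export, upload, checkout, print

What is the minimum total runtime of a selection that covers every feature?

T4, T5 cover every feature at runtime 8 + 15 = 23.
Any cover uses at least 2 test cases; among all covering selections none totals below 23.
Greedy by coverage-per-runtime would pick T6, T2, T5 for 25 — worse than the optimum 23.

23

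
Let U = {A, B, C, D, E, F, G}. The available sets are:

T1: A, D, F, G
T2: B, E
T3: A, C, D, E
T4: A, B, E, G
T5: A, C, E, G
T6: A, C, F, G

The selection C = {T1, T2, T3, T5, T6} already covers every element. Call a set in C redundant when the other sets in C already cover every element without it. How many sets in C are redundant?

Drop T1: the rest still cover every element — redundant.
Drop T2: B uncovered — not redundant.
Drop T3: the rest still cover every element — redundant.
Drop T5: the rest still cover every element — redundant.
Drop T6: the rest still cover every element — redundant.
4 redundant: T1, T3, T5, T6.

4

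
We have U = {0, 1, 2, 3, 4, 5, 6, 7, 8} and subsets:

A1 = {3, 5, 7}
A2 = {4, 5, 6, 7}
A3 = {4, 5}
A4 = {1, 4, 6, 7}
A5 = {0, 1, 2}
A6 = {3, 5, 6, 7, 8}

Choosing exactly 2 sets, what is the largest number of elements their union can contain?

Choosing A5, A6 covers {0, 1, 2, 3, 5, 6, 7, 8} — 8 elements.
No choice of 2 sets does better; here 4 is left uncovered.

8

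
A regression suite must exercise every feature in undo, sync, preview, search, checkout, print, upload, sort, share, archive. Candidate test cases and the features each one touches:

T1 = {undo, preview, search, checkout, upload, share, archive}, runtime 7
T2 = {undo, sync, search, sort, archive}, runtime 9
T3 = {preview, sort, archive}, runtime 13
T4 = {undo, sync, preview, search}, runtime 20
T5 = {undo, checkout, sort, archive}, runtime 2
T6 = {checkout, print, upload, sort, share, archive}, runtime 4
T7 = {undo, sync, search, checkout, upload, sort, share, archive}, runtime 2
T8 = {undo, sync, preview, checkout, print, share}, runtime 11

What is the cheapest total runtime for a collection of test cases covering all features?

13

T7, T8 cover every feature at runtime 2 + 11 = 13.
Any cover uses at least 2 test cases; among all covering selections none totals below 13.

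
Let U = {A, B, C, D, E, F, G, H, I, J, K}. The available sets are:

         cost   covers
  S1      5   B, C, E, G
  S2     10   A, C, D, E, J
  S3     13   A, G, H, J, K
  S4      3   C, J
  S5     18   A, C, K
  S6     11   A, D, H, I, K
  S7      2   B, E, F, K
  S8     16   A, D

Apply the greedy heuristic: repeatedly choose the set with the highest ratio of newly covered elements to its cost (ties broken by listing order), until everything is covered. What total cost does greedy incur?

21

Pick 1: S7 adds 4 new (B, E, F, K) at cost 2 (ratio 4/2).
Pick 2: S4 adds 2 new (C, J) at cost 3 (ratio 2/3).
Pick 3: S6 adds 4 new (A, D, H, I) at cost 11 (ratio 4/11).
Pick 4: S1 adds 1 new (G) at cost 5 (ratio 1/5).
Greedy total cost: 2 + 3 + 11 + 5 = 21.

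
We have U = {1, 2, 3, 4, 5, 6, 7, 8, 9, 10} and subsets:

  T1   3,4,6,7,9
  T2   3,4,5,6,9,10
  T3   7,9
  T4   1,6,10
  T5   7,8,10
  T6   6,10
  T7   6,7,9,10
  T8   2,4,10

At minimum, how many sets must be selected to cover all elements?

T2, T4, T5, T8 together cover {1, 2, 3, 4, 5, 6, 7, 8, 9, 10} — every element.
No 3 of the 8 sets cover everything (all 56 triples fall short), so 4 is minimum.

4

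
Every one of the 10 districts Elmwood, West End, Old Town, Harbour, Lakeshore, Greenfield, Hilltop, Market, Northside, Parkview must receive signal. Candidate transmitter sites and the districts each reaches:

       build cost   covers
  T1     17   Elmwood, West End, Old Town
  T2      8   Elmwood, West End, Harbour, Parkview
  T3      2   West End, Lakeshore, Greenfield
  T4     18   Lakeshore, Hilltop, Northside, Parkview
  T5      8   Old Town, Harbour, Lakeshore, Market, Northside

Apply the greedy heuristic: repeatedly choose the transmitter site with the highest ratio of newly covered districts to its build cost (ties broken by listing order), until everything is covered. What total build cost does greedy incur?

36

Pick 1: T3 adds 3 new (West End, Lakeshore, Greenfield) at build cost 2 (ratio 3/2).
Pick 2: T5 adds 4 new (Old Town, Harbour, Market, Northside) at build cost 8 (ratio 4/8).
Pick 3: T2 adds 2 new (Elmwood, Parkview) at build cost 8 (ratio 2/8).
Pick 4: T4 adds 1 new (Hilltop) at build cost 18 (ratio 1/18).
Greedy total build cost: 2 + 8 + 8 + 18 = 36.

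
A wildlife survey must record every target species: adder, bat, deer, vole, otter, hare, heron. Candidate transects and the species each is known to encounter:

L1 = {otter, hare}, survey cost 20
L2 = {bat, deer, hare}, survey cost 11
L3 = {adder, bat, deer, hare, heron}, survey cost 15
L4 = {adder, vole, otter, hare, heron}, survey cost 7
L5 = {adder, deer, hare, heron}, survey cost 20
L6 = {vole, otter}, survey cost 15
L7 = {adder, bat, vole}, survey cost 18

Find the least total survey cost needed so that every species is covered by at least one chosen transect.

L2, L4 cover every species at survey cost 11 + 7 = 18.
Any cover uses at least 2 transects; among all covering selections none totals below 18.

18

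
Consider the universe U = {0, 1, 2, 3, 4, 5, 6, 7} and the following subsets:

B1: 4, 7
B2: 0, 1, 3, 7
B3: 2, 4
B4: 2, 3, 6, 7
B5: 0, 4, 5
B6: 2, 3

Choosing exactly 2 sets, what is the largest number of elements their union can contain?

Choosing B4, B5 covers {0, 2, 3, 4, 5, 6, 7} — 7 elements.
No choice of 2 sets does better; here 1 is left uncovered.

7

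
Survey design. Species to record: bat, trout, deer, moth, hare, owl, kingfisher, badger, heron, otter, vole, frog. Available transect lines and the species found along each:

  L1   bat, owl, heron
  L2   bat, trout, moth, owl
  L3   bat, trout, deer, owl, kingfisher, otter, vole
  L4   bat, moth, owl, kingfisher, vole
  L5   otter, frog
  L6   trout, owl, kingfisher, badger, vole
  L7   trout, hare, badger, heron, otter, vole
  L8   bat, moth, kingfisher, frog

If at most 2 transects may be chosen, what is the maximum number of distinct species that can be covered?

10

Choosing L3, L7 covers {bat, trout, deer, hare, owl, kingfisher, badger, heron, otter, vole} — 10 species.
No choice of 2 transects does better; here moth, frog are left uncovered.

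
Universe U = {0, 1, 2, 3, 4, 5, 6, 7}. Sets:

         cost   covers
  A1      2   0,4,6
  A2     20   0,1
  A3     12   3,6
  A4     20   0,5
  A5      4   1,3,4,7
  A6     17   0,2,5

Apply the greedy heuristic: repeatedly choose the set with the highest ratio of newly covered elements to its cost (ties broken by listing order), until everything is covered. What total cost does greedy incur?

23

Pick 1: A1 adds 3 new (0, 4, 6) at cost 2 (ratio 3/2).
Pick 2: A5 adds 3 new (1, 3, 7) at cost 4 (ratio 3/4).
Pick 3: A6 adds 2 new (2, 5) at cost 17 (ratio 2/17).
Greedy total cost: 2 + 4 + 17 = 23.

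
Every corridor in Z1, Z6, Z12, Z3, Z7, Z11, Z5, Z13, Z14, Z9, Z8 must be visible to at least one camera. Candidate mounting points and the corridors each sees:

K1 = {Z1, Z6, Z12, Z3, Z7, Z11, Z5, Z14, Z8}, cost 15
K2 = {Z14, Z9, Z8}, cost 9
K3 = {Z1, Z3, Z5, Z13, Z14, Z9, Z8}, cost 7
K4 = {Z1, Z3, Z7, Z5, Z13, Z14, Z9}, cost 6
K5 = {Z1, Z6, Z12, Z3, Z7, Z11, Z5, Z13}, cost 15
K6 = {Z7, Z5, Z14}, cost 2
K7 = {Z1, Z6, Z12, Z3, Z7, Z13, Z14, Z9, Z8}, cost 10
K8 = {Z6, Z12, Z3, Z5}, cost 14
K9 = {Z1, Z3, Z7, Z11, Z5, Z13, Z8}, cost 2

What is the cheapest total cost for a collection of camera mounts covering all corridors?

K7, K9 cover every corridor at cost 10 + 2 = 12.
Any cover uses at least 2 camera mounts; among all covering selections none totals below 12.

12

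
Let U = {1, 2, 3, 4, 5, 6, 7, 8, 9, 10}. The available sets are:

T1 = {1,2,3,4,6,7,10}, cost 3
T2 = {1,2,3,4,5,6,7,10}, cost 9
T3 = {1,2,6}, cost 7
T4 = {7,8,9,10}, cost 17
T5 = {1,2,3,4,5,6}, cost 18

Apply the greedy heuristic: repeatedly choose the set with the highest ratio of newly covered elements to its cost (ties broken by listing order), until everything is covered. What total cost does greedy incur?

29

Pick 1: T1 adds 7 new (1, 2, 3, 4, 6, 7, 10) at cost 3 (ratio 7/3).
Pick 2: T4 adds 2 new (8, 9) at cost 17 (ratio 2/17).
Pick 3: T2 adds 1 new (5) at cost 9 (ratio 1/9).
Greedy total cost: 3 + 17 + 9 = 29. (The true optimum is 26, so greedy overshoots here.)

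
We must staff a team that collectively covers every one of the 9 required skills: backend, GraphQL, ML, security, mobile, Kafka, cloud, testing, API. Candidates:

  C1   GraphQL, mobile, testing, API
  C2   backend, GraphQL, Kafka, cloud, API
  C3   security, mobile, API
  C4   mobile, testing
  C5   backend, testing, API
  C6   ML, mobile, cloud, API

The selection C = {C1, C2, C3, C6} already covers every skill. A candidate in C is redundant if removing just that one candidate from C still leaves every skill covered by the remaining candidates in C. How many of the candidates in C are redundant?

0

Drop C1: testing uncovered — not redundant.
Drop C2: backend, Kafka uncovered — not redundant.
Drop C3: security uncovered — not redundant.
Drop C6: ML uncovered — not redundant.
None of the candidates in C is redundant.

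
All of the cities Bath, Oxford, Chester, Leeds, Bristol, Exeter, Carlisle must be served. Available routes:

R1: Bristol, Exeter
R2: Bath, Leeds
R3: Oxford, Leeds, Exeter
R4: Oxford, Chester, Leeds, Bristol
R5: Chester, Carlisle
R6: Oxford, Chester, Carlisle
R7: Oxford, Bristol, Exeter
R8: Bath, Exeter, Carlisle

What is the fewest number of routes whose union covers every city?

2

R4, R8 together cover {Bath, Oxford, Chester, Leeds, Bristol, Exeter, Carlisle} — every city.
No single route contains all 7 cities, so 2 is optimal.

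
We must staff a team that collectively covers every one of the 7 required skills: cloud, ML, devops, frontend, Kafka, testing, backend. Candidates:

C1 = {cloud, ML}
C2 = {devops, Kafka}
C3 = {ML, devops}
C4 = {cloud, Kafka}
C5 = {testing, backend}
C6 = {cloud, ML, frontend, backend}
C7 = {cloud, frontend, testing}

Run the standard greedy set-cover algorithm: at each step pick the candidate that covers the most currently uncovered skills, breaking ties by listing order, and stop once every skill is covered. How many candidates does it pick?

3

Pick 1: C6 covers 4 new skills (cloud, ML, frontend, backend).
Pick 2: C2 covers 2 new skills (devops, Kafka).
Pick 3: C5 covers 1 new skills (testing).
Greedy uses 3 candidates.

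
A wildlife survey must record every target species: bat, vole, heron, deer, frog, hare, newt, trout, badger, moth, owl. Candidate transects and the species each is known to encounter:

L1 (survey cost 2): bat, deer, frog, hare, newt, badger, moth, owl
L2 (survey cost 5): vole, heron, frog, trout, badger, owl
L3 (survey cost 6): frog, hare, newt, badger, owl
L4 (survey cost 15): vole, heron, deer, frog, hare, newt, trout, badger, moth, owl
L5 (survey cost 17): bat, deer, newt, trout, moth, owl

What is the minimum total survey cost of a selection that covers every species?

L1, L2 cover every species at survey cost 2 + 5 = 7.
Any cover uses at least 2 transects; among all covering selections none totals below 7.

7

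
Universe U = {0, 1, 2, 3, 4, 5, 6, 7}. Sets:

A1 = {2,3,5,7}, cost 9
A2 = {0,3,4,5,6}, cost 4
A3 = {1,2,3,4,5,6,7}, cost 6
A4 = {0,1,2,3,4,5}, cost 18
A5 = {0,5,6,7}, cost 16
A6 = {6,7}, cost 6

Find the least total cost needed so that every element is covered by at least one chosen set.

A2, A3 cover every element at cost 4 + 6 = 10.
Any cover uses at least 2 sets; among all covering selections none totals below 10.

10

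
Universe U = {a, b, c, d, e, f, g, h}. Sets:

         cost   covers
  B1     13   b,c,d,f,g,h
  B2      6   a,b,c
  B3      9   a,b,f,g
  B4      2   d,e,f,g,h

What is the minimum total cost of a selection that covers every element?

8

B2, B4 cover every element at cost 6 + 2 = 8.
Any cover uses at least 2 sets; among all covering selections none totals below 8.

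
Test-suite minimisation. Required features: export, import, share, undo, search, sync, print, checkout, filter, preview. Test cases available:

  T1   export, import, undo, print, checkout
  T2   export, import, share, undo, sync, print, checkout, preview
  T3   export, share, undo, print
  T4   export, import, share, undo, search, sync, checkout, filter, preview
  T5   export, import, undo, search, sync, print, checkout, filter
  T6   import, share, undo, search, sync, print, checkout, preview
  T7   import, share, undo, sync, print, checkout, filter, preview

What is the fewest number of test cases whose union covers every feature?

T1, T4 together cover {export, import, share, undo, search, sync, print, checkout, filter, preview} — every feature.
No single test case contains all 10 features, so 2 is optimal.

2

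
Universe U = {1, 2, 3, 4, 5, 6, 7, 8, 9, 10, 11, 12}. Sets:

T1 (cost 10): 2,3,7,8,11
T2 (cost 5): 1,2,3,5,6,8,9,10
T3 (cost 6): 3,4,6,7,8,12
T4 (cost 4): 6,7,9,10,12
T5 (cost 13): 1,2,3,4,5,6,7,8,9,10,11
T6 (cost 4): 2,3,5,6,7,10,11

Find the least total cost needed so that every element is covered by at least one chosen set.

15

T2, T3, T6 cover every element at cost 5 + 6 + 4 = 15.
Any cover uses at least 2 sets; among all covering selections none totals below 15.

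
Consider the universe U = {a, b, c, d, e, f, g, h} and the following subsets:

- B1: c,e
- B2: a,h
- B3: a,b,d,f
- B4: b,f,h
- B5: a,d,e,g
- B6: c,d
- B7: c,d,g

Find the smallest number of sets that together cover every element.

B1, B4, B5 together cover {a, b, c, d, e, f, g, h} — every element.
No 2 of the 7 sets cover everything (all 21 pairs fall short), so 3 is minimum.
Greedy (largest uncovered first) would take B3, B1, B2, B5 — 4 sets — but 3 suffice.

3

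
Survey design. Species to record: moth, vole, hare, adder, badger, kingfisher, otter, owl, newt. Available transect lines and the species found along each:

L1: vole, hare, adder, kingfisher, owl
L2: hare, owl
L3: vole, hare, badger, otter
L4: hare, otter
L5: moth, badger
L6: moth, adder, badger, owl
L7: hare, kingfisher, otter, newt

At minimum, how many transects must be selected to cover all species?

3

L1, L5, L7 together cover {moth, vole, hare, adder, badger, kingfisher, otter, owl, newt} — every species.
No 2 of the 7 transects cover everything (all 21 pairs fall short), so 3 is minimum.
Greedy (largest uncovered first) would take L1, L3, L5, L7 — 4 transects — but 3 suffice.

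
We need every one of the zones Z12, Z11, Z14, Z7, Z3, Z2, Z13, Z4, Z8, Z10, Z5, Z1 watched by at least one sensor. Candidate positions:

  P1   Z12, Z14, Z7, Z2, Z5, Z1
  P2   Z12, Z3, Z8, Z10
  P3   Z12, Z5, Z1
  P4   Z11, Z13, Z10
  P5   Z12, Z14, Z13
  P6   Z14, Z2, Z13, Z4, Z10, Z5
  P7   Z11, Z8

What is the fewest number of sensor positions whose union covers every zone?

P1, P2, P4, P6 together cover {Z12, Z11, Z14, Z7, Z3, Z2, Z13, Z4, Z8, Z10, Z5, Z1} — every zone.
No 3 of the 7 sensor positions cover everything (all 35 triples fall short), so 4 is minimum.

4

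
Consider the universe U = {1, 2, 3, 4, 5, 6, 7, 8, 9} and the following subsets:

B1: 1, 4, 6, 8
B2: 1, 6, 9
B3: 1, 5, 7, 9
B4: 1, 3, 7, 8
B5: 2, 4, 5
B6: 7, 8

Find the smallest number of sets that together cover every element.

B2, B4, B5 together cover {1, 2, 3, 4, 5, 6, 7, 8, 9} — every element.
No 2 of the 6 sets cover everything (all 15 pairs fall short), so 3 is minimum.
Greedy (largest uncovered first) would take B1, B3, B4, B5 — 4 sets — but 3 suffice.

3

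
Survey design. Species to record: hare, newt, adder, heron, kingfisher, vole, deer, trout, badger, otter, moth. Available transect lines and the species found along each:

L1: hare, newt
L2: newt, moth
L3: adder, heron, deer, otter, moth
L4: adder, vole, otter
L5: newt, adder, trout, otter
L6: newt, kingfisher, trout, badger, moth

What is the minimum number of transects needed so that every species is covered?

4

L1, L3, L4, L6 together cover {hare, newt, adder, heron, kingfisher, vole, deer, trout, badger, otter, moth} — every species.
No 3 of the 6 transects cover everything (all 20 triples fall short), so 4 is minimum.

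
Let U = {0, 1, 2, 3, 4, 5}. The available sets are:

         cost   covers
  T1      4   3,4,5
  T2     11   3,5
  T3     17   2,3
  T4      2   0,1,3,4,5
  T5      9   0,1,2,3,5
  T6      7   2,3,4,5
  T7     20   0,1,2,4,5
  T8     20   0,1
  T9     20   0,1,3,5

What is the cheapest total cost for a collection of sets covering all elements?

9

T4, T6 cover every element at cost 2 + 7 = 9.
Any cover uses at least 2 sets; among all covering selections none totals below 9.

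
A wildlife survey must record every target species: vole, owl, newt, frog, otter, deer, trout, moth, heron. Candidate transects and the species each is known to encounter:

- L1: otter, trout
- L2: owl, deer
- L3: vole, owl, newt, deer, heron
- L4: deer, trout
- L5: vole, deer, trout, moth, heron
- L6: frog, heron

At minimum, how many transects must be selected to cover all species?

4

L1, L3, L5, L6 together cover {vole, owl, newt, frog, otter, deer, trout, moth, heron} — every species.
No 3 of the 6 transects cover everything (all 20 triples fall short), so 4 is minimum.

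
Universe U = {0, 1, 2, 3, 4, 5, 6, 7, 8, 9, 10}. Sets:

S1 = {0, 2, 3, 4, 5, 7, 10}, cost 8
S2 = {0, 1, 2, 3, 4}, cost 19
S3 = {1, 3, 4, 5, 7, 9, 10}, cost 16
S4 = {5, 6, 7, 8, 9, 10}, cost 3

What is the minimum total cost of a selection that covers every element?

22

S2, S4 cover every element at cost 19 + 3 = 22.
Any cover uses at least 2 sets; among all covering selections none totals below 22.
Greedy by coverage-per-cost would pick S4, S1, S3 for 27 — worse than the optimum 22.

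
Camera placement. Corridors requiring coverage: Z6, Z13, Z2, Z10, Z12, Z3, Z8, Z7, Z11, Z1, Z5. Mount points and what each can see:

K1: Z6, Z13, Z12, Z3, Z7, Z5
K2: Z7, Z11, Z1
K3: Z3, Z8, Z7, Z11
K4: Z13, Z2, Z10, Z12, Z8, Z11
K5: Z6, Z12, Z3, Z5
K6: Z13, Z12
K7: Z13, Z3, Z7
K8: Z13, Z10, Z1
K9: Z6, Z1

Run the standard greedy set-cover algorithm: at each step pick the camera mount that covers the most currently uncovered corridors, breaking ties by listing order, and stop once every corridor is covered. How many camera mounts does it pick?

3

Pick 1: K1 covers 6 new corridors (Z6, Z13, Z12, Z3, Z7, Z5).
Pick 2: K4 covers 4 new corridors (Z2, Z10, Z8, Z11).
Pick 3: K2 covers 1 new corridors (Z1).
Greedy uses 3 camera mounts.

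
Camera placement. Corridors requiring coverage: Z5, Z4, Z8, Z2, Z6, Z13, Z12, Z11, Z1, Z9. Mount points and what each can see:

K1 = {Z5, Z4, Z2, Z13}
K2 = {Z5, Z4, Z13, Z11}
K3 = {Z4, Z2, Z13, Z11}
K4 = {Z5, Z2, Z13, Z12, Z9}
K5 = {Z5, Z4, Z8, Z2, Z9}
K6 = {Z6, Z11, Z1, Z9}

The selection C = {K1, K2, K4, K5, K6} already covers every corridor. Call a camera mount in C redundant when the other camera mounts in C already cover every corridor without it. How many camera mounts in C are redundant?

2

Drop K1: the rest still cover every corridor — redundant.
Drop K2: the rest still cover every corridor — redundant.
Drop K4: Z12 uncovered — not redundant.
Drop K5: Z8 uncovered — not redundant.
Drop K6: Z6, Z1 uncovered — not redundant.
2 redundant: K1, K2.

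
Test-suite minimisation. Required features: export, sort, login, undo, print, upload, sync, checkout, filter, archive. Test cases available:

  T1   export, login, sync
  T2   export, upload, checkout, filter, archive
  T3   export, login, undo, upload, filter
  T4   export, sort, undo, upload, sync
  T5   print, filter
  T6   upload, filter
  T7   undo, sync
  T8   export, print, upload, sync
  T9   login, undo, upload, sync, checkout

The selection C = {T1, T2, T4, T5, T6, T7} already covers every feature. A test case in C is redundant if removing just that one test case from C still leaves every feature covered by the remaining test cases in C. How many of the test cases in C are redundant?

2

Drop T1: login uncovered — not redundant.
Drop T2: checkout, archive uncovered — not redundant.
Drop T4: sort uncovered — not redundant.
Drop T5: print uncovered — not redundant.
Drop T6: the rest still cover every feature — redundant.
Drop T7: the rest still cover every feature — redundant.
2 redundant: T6, T7.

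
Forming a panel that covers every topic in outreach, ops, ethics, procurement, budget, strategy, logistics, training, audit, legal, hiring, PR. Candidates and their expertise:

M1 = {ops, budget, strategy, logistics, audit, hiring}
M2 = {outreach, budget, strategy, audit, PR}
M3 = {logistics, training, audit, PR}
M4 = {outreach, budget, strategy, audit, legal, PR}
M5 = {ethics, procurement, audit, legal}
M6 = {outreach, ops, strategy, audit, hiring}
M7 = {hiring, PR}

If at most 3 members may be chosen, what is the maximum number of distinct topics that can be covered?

11

Choosing M1, M2, M5 covers {outreach, ops, ethics, procurement, budget, strategy, logistics, audit, legal, hiring, PR} — 11 topics.
No choice of 3 members does better; here training is left uncovered.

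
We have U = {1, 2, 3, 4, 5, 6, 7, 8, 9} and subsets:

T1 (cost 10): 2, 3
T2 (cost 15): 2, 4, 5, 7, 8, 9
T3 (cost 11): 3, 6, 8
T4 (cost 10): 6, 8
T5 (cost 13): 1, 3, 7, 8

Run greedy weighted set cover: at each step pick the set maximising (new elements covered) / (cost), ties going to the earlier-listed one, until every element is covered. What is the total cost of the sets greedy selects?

Pick 1: T2 adds 6 new (2, 4, 5, 7, 8, 9) at cost 15 (ratio 6/15).
Pick 2: T3 adds 2 new (3, 6) at cost 11 (ratio 2/11).
Pick 3: T5 adds 1 new (1) at cost 13 (ratio 1/13).
Greedy total cost: 15 + 11 + 13 = 39. (The true optimum is 38, so greedy overshoots here.)

39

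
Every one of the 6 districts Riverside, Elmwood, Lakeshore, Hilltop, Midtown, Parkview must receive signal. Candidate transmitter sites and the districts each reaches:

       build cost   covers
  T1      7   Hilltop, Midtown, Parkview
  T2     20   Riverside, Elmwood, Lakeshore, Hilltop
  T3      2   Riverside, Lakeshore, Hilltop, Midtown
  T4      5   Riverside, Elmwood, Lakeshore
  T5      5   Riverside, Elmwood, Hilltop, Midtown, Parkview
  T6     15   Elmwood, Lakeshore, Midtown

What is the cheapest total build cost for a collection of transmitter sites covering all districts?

7

T3, T5 cover every district at build cost 2 + 5 = 7.
Any cover uses at least 2 transmitter sites; among all covering selections none totals below 7.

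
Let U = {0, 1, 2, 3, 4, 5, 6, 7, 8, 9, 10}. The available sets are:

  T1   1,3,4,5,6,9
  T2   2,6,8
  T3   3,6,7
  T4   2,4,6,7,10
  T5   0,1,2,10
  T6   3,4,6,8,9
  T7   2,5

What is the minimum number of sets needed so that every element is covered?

T1, T2, T3, T5 together cover {0, 1, 2, 3, 4, 5, 6, 7, 8, 9, 10} — every element.
No 3 of the 7 sets cover everything (all 35 triples fall short), so 4 is minimum.

4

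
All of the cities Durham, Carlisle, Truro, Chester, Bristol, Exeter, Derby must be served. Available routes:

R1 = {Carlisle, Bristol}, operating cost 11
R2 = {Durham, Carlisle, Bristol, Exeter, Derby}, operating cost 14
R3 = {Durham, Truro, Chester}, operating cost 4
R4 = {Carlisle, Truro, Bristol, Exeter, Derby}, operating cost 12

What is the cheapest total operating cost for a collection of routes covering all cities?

R3, R4 cover every city at operating cost 4 + 12 = 16.
Any cover uses at least 2 routes; among all covering selections none totals below 16.

16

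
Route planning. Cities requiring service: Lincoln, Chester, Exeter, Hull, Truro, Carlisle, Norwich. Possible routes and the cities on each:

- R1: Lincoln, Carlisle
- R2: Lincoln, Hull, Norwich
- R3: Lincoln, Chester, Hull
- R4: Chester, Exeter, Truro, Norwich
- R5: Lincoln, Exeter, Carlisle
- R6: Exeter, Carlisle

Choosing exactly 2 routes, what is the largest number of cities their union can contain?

Choosing R1, R4 covers {Lincoln, Chester, Exeter, Truro, Carlisle, Norwich} — 6 cities.
No choice of 2 routes does better; here Hull is left uncovered.

6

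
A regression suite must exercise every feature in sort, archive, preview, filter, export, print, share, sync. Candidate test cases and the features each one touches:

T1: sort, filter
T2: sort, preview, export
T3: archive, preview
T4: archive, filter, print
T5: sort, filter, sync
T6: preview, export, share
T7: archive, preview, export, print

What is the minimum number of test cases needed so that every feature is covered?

T4, T5, T6 together cover {sort, archive, preview, filter, export, print, share, sync} — every feature.
No 2 of the 7 test cases cover everything (all 21 pairs fall short), so 3 is minimum.

3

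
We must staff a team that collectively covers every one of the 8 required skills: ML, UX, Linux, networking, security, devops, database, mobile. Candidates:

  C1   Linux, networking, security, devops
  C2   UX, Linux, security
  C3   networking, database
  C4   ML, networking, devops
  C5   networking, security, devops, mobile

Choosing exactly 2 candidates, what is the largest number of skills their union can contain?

6

Choosing C2, C4 covers {ML, UX, Linux, networking, security, devops} — 6 skills.
No choice of 2 candidates does better; here database, mobile are left uncovered.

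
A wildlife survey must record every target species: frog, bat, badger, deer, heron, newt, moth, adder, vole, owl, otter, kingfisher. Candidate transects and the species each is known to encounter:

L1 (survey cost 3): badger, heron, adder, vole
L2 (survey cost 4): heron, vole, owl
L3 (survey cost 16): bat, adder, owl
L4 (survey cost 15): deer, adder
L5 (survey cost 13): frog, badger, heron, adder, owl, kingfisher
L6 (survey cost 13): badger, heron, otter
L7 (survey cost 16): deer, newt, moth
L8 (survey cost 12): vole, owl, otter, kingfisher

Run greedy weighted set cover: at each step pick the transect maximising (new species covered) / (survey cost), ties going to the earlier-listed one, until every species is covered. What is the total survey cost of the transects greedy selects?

Pick 1: L1 adds 4 new (badger, heron, adder, vole) at survey cost 3 (ratio 4/3).
Pick 2: L2 adds 1 new (owl) at survey cost 4 (ratio 1/4).
Pick 3: L7 adds 3 new (deer, newt, moth) at survey cost 16 (ratio 3/16).
Pick 4: L8 adds 2 new (otter, kingfisher) at survey cost 12 (ratio 2/12).
Pick 5: L5 adds 1 new (frog) at survey cost 13 (ratio 1/13).
Pick 6: L3 adds 1 new (bat) at survey cost 16 (ratio 1/16).
Greedy total survey cost: 3 + 4 + 16 + 12 + 13 + 16 = 64. (The true optimum is 57, so greedy overshoots here.)

64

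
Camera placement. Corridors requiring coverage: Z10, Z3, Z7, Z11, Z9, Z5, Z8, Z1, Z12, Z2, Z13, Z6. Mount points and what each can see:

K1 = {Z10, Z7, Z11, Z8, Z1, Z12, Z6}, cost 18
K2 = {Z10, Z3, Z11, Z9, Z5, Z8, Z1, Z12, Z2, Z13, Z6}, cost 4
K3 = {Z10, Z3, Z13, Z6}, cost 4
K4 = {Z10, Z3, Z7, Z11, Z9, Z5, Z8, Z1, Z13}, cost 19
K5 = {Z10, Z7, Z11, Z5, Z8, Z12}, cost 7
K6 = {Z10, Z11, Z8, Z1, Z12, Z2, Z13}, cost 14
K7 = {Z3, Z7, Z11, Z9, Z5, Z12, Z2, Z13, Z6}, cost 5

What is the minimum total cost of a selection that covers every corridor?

9

K2, K7 cover every corridor at cost 4 + 5 = 9.
Any cover uses at least 2 camera mounts; among all covering selections none totals below 9.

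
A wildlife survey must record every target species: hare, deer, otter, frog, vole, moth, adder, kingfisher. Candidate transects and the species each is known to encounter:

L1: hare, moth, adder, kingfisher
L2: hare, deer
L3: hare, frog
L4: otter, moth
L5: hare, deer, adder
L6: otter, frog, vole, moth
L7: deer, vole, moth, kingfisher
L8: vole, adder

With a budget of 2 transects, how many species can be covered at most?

7

Choosing L1, L6 covers {hare, otter, frog, vole, moth, adder, kingfisher} — 7 species.
No choice of 2 transects does better; here deer is left uncovered.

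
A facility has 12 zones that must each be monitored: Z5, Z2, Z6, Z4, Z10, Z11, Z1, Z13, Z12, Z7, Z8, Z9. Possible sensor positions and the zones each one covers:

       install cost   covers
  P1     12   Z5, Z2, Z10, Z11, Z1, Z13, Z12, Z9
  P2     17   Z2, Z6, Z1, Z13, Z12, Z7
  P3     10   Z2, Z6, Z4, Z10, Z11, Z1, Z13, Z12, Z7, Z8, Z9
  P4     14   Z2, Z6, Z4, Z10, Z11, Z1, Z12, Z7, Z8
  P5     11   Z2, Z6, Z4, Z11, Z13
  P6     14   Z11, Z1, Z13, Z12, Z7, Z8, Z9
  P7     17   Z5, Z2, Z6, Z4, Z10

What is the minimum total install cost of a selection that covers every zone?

P1, P3 cover every zone at install cost 12 + 10 = 22.
Any cover uses at least 2 sensor positions; among all covering selections none totals below 22.

22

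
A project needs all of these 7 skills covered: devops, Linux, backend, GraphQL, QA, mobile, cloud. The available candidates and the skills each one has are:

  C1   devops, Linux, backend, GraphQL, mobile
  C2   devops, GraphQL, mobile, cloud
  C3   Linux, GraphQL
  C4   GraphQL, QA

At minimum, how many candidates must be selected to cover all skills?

3

C1, C2, C4 together cover {devops, Linux, backend, GraphQL, QA, mobile, cloud} — every skill.
No 2 of the 4 candidates cover everything (all 6 pairs fall short), so 3 is minimum.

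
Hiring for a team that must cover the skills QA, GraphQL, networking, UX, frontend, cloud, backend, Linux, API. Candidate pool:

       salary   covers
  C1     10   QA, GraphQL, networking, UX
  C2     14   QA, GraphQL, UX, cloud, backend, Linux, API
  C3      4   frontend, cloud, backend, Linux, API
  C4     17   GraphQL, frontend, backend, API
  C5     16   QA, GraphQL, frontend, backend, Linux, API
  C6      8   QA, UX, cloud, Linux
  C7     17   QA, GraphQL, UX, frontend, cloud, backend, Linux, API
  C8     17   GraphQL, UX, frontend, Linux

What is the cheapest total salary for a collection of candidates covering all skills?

14

C1, C3 cover every skill at salary 10 + 4 = 14.
Any cover uses at least 2 candidates; among all covering selections none totals below 14.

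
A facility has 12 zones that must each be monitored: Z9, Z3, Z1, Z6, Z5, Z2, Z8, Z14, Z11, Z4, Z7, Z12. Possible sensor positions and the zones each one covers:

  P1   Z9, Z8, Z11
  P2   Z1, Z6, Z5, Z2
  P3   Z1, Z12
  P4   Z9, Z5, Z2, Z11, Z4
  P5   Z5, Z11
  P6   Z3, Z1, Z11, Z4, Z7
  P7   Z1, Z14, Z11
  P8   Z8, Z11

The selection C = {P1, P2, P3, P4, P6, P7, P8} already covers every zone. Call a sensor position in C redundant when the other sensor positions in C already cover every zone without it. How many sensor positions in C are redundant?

3

Drop P1: the rest still cover every zone — redundant.
Drop P2: Z6 uncovered — not redundant.
Drop P3: Z12 uncovered — not redundant.
Drop P4: the rest still cover every zone — redundant.
Drop P6: Z3, Z7 uncovered — not redundant.
Drop P7: Z14 uncovered — not redundant.
Drop P8: the rest still cover every zone — redundant.
3 redundant: P1, P4, P8.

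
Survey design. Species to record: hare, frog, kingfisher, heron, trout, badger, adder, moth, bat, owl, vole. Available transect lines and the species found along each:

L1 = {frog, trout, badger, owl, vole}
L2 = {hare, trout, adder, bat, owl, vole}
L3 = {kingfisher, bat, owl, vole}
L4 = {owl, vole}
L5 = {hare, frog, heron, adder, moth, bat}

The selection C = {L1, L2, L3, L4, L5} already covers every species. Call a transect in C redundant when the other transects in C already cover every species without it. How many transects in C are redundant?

Drop L1: badger uncovered — not redundant.
Drop L2: the rest still cover every species — redundant.
Drop L3: kingfisher uncovered — not redundant.
Drop L4: the rest still cover every species — redundant.
Drop L5: heron, moth uncovered — not redundant.
2 redundant: L2, L4.

2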